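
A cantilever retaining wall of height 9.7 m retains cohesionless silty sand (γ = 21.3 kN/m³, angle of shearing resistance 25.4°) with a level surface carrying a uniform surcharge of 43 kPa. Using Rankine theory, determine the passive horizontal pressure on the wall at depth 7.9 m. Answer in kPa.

K_p = (1 + sin φ)/(1 − sin φ) = 2.502.
σ_v = γz + q = 21.3 × 7.9 + 43 = 211.3 kPa.
σ_h = K_p σ_v = 2.502 × 211.3 = 528.6 kPa.

529 kPa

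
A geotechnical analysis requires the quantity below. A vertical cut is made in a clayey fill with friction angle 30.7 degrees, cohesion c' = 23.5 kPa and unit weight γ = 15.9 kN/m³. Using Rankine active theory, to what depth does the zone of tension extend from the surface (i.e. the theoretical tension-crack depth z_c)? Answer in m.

K_a = tan²(45° − 30.7°/2) = 0.3240; √K_a = 0.5692.
The active pressure is zero where K_a γ z = 2c√K_a, so z_c = 2c/(γ√K_a) = 2×23.5/(15.9×0.5692) = 5.193 m.

5.19 m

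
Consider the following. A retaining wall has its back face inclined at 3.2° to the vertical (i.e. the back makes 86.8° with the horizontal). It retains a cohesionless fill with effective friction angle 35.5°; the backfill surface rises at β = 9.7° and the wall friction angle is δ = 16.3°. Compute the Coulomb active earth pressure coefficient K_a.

0.295

K_a = sin²(α+φ) / [sin²α · sin(α−δ) · (1 + √{sin(φ+δ)sin(φ−β) / (sin(α−δ)sin(α+β))})²].
With α = 86.8°, φ = 35.5°, δ = 16.3°, β = 9.7°: K_a = 0.2954.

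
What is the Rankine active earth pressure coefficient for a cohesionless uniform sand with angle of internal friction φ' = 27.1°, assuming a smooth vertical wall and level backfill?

0.374

K_a = tan²(45° − φ/2) = tan²(31.45°) = 0.3741.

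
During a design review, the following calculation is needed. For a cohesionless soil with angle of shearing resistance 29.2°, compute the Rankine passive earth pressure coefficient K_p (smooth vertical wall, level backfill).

2.91

K_p = (1 + sin φ)/(1 − sin φ) = tan²(45° + 29.2°/2) = 2.905.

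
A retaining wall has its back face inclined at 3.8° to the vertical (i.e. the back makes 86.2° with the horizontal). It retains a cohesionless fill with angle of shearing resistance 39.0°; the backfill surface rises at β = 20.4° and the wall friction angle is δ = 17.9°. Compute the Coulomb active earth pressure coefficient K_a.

0.301

K_a = sin²(α+φ) / [sin²α · sin(α−δ) · (1 + √{sin(φ+δ)sin(φ−β) / (sin(α−δ)sin(α+β))})²].
With α = 86.2°, φ = 39.0°, δ = 17.9°, β = 20.4°: K_a = 0.3013.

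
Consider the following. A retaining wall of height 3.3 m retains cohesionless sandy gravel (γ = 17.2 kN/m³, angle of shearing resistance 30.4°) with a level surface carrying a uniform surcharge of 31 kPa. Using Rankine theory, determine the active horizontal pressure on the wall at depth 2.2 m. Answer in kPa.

22.6 kPa

K_a = (1 − sin φ)/(1 + sin φ) = 0.3280.
σ_v = γz + q = 17.2 × 2.2 + 31 = 68.84 kPa.
σ_h = K_a σ_v = 0.3280 × 68.84 = 22.58 kPa.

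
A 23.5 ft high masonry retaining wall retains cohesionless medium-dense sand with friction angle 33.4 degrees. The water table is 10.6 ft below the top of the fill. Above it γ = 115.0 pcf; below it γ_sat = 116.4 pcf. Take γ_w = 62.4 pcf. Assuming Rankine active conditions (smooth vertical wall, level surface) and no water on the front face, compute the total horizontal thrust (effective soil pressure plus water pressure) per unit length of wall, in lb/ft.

K_a = tan²(45° − φ/2) = 0.2899.
γ' = 116.4 − 62.4 = 54.00 pcf. Depth below WT = 12.9 ft.
σ'_h at WT = K_a γ d_w = 353.4 psf; at base = 353.4 + K_a γ' × 12.9 = 555.4 psf.
P₁ (0–10.6 ft) = ½×353.4×10.6 = 1873. P₂ (10.6–23.5 ft) = ½(353.4+555.4)×12.9 = 5862.
P_w = ½ γ_w h₂² = 0.5×62.4×12.9² = 5192. Total = 1873+5862+5192 = 12930 lb/ft.

12900 lb/ft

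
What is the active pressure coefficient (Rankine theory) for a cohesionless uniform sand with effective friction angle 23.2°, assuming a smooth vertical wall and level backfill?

0.435

K_a = (1 − sin φ)/(1 + sin φ) = (1 − sin 23.2°)/(1 + sin 23.2°) = 0.4348.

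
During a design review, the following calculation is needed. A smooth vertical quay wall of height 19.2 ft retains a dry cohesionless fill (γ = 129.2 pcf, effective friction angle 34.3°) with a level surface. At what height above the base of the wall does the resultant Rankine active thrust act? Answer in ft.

K_a = 0.2792.
The pressure distribution is triangular, so the resultant acts at H/3 above the base = 19.2/3 = 6.400 ft.

6.40 ft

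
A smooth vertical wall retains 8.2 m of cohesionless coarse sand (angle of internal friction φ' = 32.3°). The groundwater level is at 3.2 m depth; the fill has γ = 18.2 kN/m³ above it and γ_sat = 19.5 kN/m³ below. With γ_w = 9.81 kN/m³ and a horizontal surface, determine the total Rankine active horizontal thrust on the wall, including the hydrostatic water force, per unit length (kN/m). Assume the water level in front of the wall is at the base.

276 kN/m

K_a = tan²(45° − φ/2) = 0.3035.
γ' = 19.5 − 9.81 = 9.690 kN/m³. Depth below WT = 5.0 m.
σ'_h at WT = K_a γ d_w = 17.67 kPa; at base = 17.67 + K_a γ' × 5.0 = 32.38 kPa.
P₁ (0–3.2 m) = ½×17.67×3.2 = 28.28. P₂ (3.2–8.2 m) = ½(17.67+32.38)×5.0 = 125.1.
P_w = ½ γ_w h₂² = 0.5×9.81×5.0² = 122.6. Total = 28.28+125.1+122.6 = 276.0 kN/m.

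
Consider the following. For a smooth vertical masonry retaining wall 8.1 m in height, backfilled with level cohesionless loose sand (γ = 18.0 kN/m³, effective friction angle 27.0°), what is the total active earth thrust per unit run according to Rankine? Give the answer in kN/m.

222 kN/m

K_a = tan²(45° − φ/2) = 0.3755.
P_a = ½ K_a γ H² = 0.5 × 0.3755 × 18.0 × 8.1² = 221.7 kN/m.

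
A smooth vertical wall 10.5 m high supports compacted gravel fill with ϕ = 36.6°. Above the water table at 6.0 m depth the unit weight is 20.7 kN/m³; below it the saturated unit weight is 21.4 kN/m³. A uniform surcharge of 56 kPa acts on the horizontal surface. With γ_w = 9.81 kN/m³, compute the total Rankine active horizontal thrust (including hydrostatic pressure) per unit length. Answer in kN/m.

513 kN/m

K_a = tan²(45° − φ/2) = 0.2530.
γ' = 21.4 − 9.81 = 11.59 kN/m³. h₂ = H − d_w = 4.5 m.
σ'_h: at surface K_a·q = 14.17; at WT K_a(q+γd_w) = 45.58; at base K_a(q+γd_w+γ'h₂) = 58.78 kPa.
P₁ = ½(14.17+45.58)×6.0 = 179.2; P₂ = ½(45.58+58.78)×4.5 = 234.8; P_w = ½γ_w h₂² = 99.33.
Total = 179.2+234.8+99.33 = 513.4 kN/m.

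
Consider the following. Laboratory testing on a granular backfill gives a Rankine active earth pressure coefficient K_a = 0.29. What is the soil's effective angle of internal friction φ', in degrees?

33.4°

K_a = tan²(45° − φ/2) ⇒ 45° − φ/2 = arctan(√0.29) = 28.30°.
φ = 2(45° − 28.30°) = 33.39°.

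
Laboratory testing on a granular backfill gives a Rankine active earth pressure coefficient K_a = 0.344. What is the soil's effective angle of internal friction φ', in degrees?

29.2°

K_a = tan²(45° − φ/2) ⇒ 45° − φ/2 = arctan(√0.344) = 30.39°.
φ = 2(45° − 30.39°) = 29.22°.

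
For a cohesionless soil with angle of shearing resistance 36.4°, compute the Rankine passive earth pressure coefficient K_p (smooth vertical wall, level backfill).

3.92

K_p = (1 + sin φ)/(1 − sin φ) = tan²(45° + 36.4°/2) = 3.919.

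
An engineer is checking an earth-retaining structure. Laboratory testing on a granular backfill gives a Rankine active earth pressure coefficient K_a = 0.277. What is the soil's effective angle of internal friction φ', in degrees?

K_a = tan²(45° − φ/2) ⇒ 45° − φ/2 = arctan(√0.277) = 27.76°.
φ = 2(45° − 27.76°) = 34.48°.

34.5°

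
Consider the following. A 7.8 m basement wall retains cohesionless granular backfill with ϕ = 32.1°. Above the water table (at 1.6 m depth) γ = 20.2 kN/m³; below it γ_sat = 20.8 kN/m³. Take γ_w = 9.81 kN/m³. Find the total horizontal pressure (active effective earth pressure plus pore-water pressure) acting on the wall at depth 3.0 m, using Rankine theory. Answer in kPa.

K_a = (1 − sin φ)/(1 + sin φ) = 0.3060.
γ' = 20.8 − 9.81 = 10.99 kN/m³.
Effective vertical stress at 3.0 m: σ'_v = 20.2×1.6 + 10.99×1.40 = 47.71 kPa.
σ'_h = K_a σ'_v = 0.3060 × 47.71 = 14.60 kPa; u = γ_w × 1.40 = 13.73 kPa.
Total σ_h = 14.60 + 13.73 = 28.33 kPa.

28.3 kPa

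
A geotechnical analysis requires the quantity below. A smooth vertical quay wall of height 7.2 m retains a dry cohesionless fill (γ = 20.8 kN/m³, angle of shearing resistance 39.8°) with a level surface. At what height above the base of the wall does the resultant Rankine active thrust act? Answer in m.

2.40 m

K_a = 0.2194.
The pressure distribution is triangular, so the resultant acts at H/3 above the base = 7.2/3 = 2.400 m.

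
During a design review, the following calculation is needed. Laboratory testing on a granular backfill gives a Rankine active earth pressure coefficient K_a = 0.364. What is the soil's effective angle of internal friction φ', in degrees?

27.8°

K_a = tan²(45° − φ/2) ⇒ 45° − φ/2 = arctan(√0.364) = 31.10°.
φ = 2(45° − 31.10°) = 27.79°.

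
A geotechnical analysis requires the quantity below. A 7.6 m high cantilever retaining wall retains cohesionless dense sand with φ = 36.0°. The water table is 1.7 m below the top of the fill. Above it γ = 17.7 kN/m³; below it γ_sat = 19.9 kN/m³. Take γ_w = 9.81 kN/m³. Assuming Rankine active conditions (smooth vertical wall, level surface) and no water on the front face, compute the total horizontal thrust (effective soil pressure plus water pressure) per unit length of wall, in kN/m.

269 kN/m

K_a = tan²(45° − φ/2) = 0.2596.
γ' = 19.9 − 9.81 = 10.09 kN/m³. Depth below WT = 5.9 m.
σ'_h at WT = K_a γ d_w = 7.812 kPa; at base = 7.812 + K_a γ' × 5.9 = 23.27 kPa.
P₁ (0–1.7 m) = ½×7.812×1.7 = 6.640. P₂ (1.7–7.6 m) = ½(7.812+23.27)×5.9 = 91.68.
P_w = ½ γ_w h₂² = 0.5×9.81×5.9² = 170.7. Total = 6.640+91.68+170.7 = 269.1 kN/m.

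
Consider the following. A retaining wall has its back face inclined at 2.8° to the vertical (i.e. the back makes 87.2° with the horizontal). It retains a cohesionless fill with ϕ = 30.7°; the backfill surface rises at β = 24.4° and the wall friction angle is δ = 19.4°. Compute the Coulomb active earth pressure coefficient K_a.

K_a = sin²(α+φ) / [sin²α · sin(α−δ) · (1 + √{sin(φ+δ)sin(φ−β) / (sin(α−δ)sin(α+β))})²].
With α = 87.2°, φ = 30.7°, δ = 19.4°, β = 24.4°: K_a = 0.4907.

0.491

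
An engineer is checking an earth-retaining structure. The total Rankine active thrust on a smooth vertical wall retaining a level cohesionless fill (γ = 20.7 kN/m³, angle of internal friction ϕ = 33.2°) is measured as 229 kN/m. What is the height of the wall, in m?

8.70 m

K_a = 0.2924. P_a = ½ K_a γ H² ⇒ H = √(2P_a/(K_a γ)).
H = √(2×229/(0.2924×20.7)) = 8.699 m.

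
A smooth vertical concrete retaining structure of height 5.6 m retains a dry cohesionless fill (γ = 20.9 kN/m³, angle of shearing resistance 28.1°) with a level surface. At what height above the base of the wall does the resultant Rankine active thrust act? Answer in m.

K_a = 0.3596.
The pressure distribution is triangular, so the resultant acts at H/3 above the base = 5.6/3 = 1.867 m.

1.87 m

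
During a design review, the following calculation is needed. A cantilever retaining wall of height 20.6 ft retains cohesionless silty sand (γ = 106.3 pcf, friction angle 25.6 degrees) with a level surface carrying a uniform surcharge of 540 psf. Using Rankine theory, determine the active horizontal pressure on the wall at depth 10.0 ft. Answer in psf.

K_a = (1 − sin φ)/(1 + sin φ) = 0.3966.
σ_v = γz + q = 106.3 × 10.0 + 540 = 1603 psf.
σ_h = K_a σ_v = 0.3966 × 1603 = 635.7 psf.

636 psf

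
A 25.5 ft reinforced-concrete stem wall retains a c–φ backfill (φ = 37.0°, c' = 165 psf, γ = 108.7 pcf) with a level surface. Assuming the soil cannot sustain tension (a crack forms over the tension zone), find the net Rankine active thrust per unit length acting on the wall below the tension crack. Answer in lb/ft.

5090 lb/ft

K_a = 0.2486; √K_a = 0.4986.
Tension-crack depth z_c = 2c/(γ√K_a) = 2×165/(108.7×0.4986) = 6.089 ft.
σ_a at base = K_a γ H − 2c√K_a = 0.2486×108.7×25.5 − 2×165×0.4986 = 524.5 psf.
P_a = ½ × 524.5 × (H − z_c) = 0.5×524.5×19.41 = 5091 lb/ft.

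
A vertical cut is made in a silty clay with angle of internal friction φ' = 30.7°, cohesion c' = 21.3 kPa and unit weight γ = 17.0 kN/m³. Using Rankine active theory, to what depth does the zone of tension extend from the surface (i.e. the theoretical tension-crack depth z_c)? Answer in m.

K_a = tan²(45° − 30.7°/2) = 0.3240; √K_a = 0.5692.
The active pressure is zero where K_a γ z = 2c√K_a, so z_c = 2c/(γ√K_a) = 2×21.3/(17.0×0.5692) = 4.402 m.

4.40 m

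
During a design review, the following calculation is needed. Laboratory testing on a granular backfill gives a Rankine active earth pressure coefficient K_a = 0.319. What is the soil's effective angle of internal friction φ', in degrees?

31.1°

K_a = tan²(45° − φ/2) ⇒ 45° − φ/2 = arctan(√0.319) = 29.46°.
φ = 2(45° − 29.46°) = 31.08°.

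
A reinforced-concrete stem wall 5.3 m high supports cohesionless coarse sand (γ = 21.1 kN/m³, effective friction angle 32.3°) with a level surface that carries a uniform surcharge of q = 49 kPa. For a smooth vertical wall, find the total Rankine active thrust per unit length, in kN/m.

K_a = tan²(45° − φ/2) = 0.3035.
Soil triangle: ½ K_a γ H² = 0.5×0.3035×21.1×5.3² = 89.94 kN/m.
Surcharge rectangle: K_a q H = 0.3035×49×5.3 = 78.81 kN/m.
Total = 89.94 + 78.81 = 168.8 kN/m.

169 kN/m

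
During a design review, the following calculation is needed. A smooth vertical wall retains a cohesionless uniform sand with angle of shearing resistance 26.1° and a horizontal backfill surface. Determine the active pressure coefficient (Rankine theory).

K_a = tan²(45° − φ/2) = tan²(31.95°) = 0.3889.

0.389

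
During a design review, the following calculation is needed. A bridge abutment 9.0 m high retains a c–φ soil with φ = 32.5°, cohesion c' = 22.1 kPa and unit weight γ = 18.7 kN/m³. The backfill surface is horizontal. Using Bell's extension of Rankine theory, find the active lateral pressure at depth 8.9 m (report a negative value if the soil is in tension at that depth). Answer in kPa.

K_a = (1 − sin φ)/(1 + sin φ) = 0.3010.
σ_a = K_a γ z − 2c√K_a = 0.3010×18.7×8.9 − 2×22.1×0.5486 = 25.84 kPa.

25.8 kPa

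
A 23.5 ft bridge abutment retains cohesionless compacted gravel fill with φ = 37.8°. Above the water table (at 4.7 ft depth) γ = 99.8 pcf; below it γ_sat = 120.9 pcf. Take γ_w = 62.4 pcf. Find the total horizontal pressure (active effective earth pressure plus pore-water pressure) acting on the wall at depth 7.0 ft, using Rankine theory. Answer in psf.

288 psf

K_a = (1 − sin φ)/(1 + sin φ) = 0.2400.
γ' = 120.9 − 62.4 = 58.50 pcf.
Effective vertical stress at 7.0 ft: σ'_v = 99.8×4.7 + 58.50×2.30 = 603.6 psf.
σ'_h = K_a σ'_v = 0.2400 × 603.6 = 144.9 psf; u = γ_w × 2.30 = 143.5 psf.
Total σ_h = 144.9 + 143.5 = 288.4 psf.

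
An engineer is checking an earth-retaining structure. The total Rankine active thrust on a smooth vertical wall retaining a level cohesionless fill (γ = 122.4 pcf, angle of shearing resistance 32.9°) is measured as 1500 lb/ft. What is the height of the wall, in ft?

K_a = 0.2960. P_a = ½ K_a γ H² ⇒ H = √(2P_a/(K_a γ)).
H = √(2×1500/(0.2960×122.4)) = 9.099 ft.

9.10 ft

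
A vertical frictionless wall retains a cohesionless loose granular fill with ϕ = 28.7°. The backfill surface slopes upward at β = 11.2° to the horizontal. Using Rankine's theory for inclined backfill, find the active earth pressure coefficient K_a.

0.374

K_a = cos β · (cos β − √(cos²β − cos²φ)) / (cos β + √(cos²β − cos²φ)).
cos β = 0.9810, cos φ = 0.8771, √(cos²β − cos²φ) = 0.4392.
K_a = 0.9810 × (0.9810 − 0.4392)/(0.9810 + 0.4392) = 0.3742.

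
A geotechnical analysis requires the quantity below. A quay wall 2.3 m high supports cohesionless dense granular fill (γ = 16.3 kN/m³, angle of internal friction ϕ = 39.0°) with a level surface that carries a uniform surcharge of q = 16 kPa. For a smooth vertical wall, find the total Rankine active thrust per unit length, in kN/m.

18.2 kN/m

K_a = tan²(45° − φ/2) = 0.2275.
Soil triangle: ½ K_a γ H² = 0.5×0.2275×16.3×2.3² = 9.809 kN/m.
Surcharge rectangle: K_a q H = 0.2275×16×2.3 = 8.372 kN/m.
Total = 9.809 + 8.372 = 18.18 kN/m.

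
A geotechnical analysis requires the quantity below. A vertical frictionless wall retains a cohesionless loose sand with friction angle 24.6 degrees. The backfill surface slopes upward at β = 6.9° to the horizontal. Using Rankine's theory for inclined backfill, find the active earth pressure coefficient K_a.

K_a = cos β · (cos β − √(cos²β − cos²φ)) / (cos β + √(cos²β − cos²φ)).
cos β = 0.9928, cos φ = 0.9092, √(cos²β − cos²φ) = 0.3986.
K_a = 0.9928 × (0.9928 − 0.3986)/(0.9928 + 0.3986) = 0.4240.

0.424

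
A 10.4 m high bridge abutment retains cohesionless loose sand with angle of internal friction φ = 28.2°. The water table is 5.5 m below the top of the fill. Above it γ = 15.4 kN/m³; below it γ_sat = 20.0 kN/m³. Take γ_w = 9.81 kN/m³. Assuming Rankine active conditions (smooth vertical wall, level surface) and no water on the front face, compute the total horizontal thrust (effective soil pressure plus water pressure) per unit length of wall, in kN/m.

394 kN/m

K_a = tan²(45° − φ/2) = 0.3582.
γ' = 20.0 − 9.81 = 10.19 kN/m³. Depth below WT = 4.9 m.
σ'_h at WT = K_a γ d_w = 30.34 kPa; at base = 30.34 + K_a γ' × 4.9 = 48.22 kPa.
P₁ (0–5.5 m) = ½×30.34×5.5 = 83.43. P₂ (5.5–10.4 m) = ½(30.34+48.22)×4.9 = 192.5.
P_w = ½ γ_w h₂² = 0.5×9.81×4.9² = 117.8. Total = 83.43+192.5+117.8 = 393.7 kN/m.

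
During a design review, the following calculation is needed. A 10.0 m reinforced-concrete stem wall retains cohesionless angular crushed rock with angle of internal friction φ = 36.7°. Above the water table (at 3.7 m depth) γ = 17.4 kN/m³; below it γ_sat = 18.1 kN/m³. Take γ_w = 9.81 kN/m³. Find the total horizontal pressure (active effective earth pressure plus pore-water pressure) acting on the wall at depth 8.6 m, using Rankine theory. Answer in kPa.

K_a = (1 − sin φ)/(1 + sin φ) = 0.2519.
γ' = 18.1 − 9.81 = 8.290 kN/m³.
Effective vertical stress at 8.6 m: σ'_v = 17.4×3.7 + 8.290×4.90 = 105.0 kPa.
σ'_h = K_a σ'_v = 0.2519 × 105.0 = 26.45 kPa; u = γ_w × 4.90 = 48.07 kPa.
Total σ_h = 26.45 + 48.07 = 74.51 kPa.

74.5 kPa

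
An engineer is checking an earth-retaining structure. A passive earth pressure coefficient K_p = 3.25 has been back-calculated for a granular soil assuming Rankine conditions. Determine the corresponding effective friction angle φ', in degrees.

K_p = (1+sin φ)/(1−sin φ) ⇒ sin φ = (K_p − 1)/(K_p + 1) = 0.5294.
φ = arcsin(0.5294) = 31.97°.

32.0°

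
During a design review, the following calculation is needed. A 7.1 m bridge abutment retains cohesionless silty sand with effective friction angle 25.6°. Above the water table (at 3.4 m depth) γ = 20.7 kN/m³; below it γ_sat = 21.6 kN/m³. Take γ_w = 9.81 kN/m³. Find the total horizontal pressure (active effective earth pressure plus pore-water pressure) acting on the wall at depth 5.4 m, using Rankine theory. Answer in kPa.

K_a = (1 − sin φ)/(1 + sin φ) = 0.3966.
γ' = 21.6 − 9.81 = 11.79 kN/m³.
Effective vertical stress at 5.4 m: σ'_v = 20.7×3.4 + 11.79×2.00 = 93.96 kPa.
σ'_h = K_a σ'_v = 0.3966 × 93.96 = 37.26 kPa; u = γ_w × 2.00 = 19.62 kPa.
Total σ_h = 37.26 + 19.62 = 56.88 kPa.

56.9 kPa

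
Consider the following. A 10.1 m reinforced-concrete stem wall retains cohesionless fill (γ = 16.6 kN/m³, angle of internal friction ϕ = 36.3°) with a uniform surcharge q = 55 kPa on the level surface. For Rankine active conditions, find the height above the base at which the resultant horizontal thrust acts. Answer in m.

K_a = 0.2563.
Triangular part P₁ = ½K_aγH² = 217.0 at H/3 = 3.367 m; rectangular part P₂ = K_a q H = 142.4 at H/2 = 5.050 m.
ȳ = (P₁·3.367 + P₂·5.050)/(P₁+P₂) = 4.034 m.

4.03 m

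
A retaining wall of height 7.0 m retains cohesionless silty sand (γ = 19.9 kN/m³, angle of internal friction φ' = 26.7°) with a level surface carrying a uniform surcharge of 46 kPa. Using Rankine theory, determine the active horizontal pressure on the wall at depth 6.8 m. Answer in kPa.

K_a = (1 − sin φ)/(1 + sin φ) = 0.3800.
σ_v = γz + q = 19.9 × 6.8 + 46 = 181.3 kPa.
σ_h = K_a σ_v = 0.3800 × 181.3 = 68.89 kPa.

68.9 kPa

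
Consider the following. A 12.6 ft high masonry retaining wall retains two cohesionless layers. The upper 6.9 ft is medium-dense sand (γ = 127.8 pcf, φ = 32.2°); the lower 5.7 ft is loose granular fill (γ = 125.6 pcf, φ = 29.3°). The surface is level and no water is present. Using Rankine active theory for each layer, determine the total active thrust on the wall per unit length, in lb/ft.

K_a1 = tan²(45°−32.2°/2) = 0.3047; K_a2 = tan²(45°−29.3°/2) = 0.3428.
Layer 1: σ at base = K_a1 γ₁ h₁ = 268.7 psf; P₁ = ½×268.7×6.9 = 927.1.
Layer 2: σ_v at top = γ₁h₁ = 881.8; σ_h top = K_a2×881.8 = 302.3; σ_h base = K_a2×(881.8+125.6×5.7) = 547.8.
P₂ = ½(302.3+547.8)×5.7 = 2423. Total P_a = 927.1+2423 = 3350 lb/ft.

3350 lb/ft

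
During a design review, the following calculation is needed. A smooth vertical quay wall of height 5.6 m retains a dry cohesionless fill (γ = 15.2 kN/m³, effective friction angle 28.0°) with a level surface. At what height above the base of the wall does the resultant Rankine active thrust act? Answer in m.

K_a = 0.3610.
The pressure distribution is triangular, so the resultant acts at H/3 above the base = 5.6/3 = 1.867 m.

1.87 m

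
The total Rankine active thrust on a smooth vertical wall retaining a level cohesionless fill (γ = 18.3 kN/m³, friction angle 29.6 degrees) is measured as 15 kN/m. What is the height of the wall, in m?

K_a = 0.3387. P_a = ½ K_a γ H² ⇒ H = √(2P_a/(K_a γ)).
H = √(2×15/(0.3387×18.3)) = 2.200 m.

2.20 m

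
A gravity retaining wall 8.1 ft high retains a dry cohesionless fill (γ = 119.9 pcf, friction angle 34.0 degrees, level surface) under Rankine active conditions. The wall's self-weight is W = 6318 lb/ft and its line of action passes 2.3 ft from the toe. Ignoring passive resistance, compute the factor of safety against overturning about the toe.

K_a = tan²(45° − 34.0°/2) = 0.2827.
P_a = ½K_aγH² = 0.5×0.2827×119.9×8.1² = 1112 lb/ft, acting at H/3 = 2.700 ft above the base.
Overturning moment M_o = P_a × H/3 = 1112 × 2.700 = 3002.
Resisting moment M_r = W × 2.3 = 6318 × 2.3 = 14530.
FS_overturning = M_r/M_o = 14530/3002 = 4.840.

4.84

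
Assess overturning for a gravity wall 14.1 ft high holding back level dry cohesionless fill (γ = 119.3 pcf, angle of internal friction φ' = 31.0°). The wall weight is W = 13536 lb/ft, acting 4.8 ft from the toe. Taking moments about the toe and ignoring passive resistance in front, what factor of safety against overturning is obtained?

K_a = tan²(45° − 31.0°/2) = 0.3201.
P_a = ½K_aγH² = 0.5×0.3201×119.3×14.1² = 3796 lb/ft, acting at H/3 = 4.700 ft above the base.
Overturning moment M_o = P_a × H/3 = 3796 × 4.700 = 17840.
Resisting moment M_r = W × 4.8 = 13536 × 4.8 = 64970.
FS_overturning = M_r/M_o = 64970/17840 = 3.642.

3.64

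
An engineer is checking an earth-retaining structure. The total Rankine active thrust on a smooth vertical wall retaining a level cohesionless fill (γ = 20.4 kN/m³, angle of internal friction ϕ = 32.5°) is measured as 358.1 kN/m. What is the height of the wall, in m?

K_a = 0.3010. P_a = ½ K_a γ H² ⇒ H = √(2P_a/(K_a γ)).
H = √(2×358.1/(0.3010×20.4)) = 10.80 m.

10.8 m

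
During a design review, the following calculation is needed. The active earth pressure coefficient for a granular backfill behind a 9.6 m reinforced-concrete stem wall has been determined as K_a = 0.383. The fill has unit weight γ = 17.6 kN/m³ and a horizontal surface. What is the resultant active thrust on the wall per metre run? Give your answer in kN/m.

P = ½ K_a γ H² = 0.5 × 0.383 × 17.6 × 9.6² = 310.6 kN/m.

311 kN/m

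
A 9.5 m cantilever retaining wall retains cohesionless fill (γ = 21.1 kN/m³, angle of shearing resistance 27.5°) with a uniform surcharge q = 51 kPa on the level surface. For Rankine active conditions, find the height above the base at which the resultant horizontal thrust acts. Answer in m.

3.70 m

K_a = 0.3682.
Triangular part P₁ = ½K_aγH² = 350.6 at H/3 = 3.167 m; rectangular part P₂ = K_a q H = 178.4 at H/2 = 4.750 m.
ȳ = (P₁·3.167 + P₂·4.750)/(P₁+P₂) = 3.701 m.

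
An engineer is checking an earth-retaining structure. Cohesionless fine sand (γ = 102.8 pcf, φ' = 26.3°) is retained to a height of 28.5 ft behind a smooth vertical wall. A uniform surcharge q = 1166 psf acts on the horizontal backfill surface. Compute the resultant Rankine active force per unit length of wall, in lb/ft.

28900 lb/ft

K_a = tan²(45° − φ/2) = 0.3859.
Soil triangle: ½ K_a γ H² = 0.5×0.3859×102.8×28.5² = 16110 lb/ft.
Surcharge rectangle: K_a q H = 0.3859×1166×28.5 = 12820 lb/ft.
Total = 16110 + 12820 = 28940 lb/ft.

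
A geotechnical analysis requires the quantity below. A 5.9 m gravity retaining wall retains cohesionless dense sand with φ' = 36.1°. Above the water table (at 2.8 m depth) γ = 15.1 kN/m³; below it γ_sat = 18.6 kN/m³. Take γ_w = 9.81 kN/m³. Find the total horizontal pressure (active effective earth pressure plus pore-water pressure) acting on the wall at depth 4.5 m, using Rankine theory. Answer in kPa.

K_a = (1 − sin φ)/(1 + sin φ) = 0.2585.
γ' = 18.6 − 9.81 = 8.790 kN/m³.
Effective vertical stress at 4.5 m: σ'_v = 15.1×2.8 + 8.790×1.70 = 57.22 kPa.
σ'_h = K_a σ'_v = 0.2585 × 57.22 = 14.79 kPa; u = γ_w × 1.70 = 16.68 kPa.
Total σ_h = 14.79 + 16.68 = 31.47 kPa.

31.5 kPa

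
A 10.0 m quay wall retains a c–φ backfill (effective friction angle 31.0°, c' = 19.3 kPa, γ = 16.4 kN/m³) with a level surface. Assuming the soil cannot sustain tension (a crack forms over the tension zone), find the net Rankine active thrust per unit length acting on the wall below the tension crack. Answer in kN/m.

K_a = 0.3201; √K_a = 0.5658.
Tension-crack depth z_c = 2c/(γ√K_a) = 2×19.3/(16.4×0.5658) = 4.160 m.
σ_a at base = K_a γ H − 2c√K_a = 0.3201×16.4×10.0 − 2×19.3×0.5658 = 30.66 kPa.
P_a = ½ × 30.66 × (H − z_c) = 0.5×30.66×5.840 = 89.52 kN/m.

89.5 kN/m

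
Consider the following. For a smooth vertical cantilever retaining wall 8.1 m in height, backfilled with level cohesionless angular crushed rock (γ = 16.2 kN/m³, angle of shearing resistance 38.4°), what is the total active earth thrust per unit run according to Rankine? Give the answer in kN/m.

K_a = tan²(45° − φ/2) = 0.2337.
P_a = ½ K_a γ H² = 0.5 × 0.2337 × 16.2 × 8.1² = 124.2 kN/m.

124 kN/m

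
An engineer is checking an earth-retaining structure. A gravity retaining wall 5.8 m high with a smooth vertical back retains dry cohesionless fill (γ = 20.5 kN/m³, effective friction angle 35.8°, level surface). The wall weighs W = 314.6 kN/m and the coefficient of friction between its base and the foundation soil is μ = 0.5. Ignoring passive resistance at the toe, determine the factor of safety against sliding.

1.74

K_a = tan²(45° − 35.8°/2) = 0.2619.
P_a = ½K_aγH² = 0.5×0.2619×20.5×5.8² = 90.29 kN/m, acting at H/3 = 1.933 m above the base.
FS_sliding = μW / P_a = 0.5×314.6 / 90.29 = 1.742.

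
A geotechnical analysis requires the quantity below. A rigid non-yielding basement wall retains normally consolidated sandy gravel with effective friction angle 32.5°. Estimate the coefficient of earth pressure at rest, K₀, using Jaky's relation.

K₀ = 1 − sin φ' = 1 − sin 32.5° = 0.4627.

0.463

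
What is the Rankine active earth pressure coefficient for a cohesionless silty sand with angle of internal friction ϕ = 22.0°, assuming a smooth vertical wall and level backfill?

K_a = tan²(45° − φ/2) = tan²(34.00°) = 0.4550.

0.455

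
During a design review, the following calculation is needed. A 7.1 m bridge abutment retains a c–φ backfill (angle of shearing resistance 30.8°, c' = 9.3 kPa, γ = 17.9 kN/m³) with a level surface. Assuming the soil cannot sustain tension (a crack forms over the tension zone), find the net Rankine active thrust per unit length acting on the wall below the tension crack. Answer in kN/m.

80.2 kN/m

K_a = 0.3227; √K_a = 0.5681.
Tension-crack depth z_c = 2c/(γ√K_a) = 2×9.3/(17.9×0.5681) = 1.829 m.
σ_a at base = K_a γ H − 2c√K_a = 0.3227×17.9×7.1 − 2×9.3×0.5681 = 30.45 kPa.
P_a = ½ × 30.45 × (H − z_c) = 0.5×30.45×5.271 = 80.24 kN/m.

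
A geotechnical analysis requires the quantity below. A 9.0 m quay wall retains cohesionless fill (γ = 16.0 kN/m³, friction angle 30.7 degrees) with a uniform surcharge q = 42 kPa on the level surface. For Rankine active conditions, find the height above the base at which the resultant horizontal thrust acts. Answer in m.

3.55 m

K_a = 0.3240.
Triangular part P₁ = ½K_aγH² = 210.0 at H/3 = 3.000 m; rectangular part P₂ = K_a q H = 122.5 at H/2 = 4.500 m.
ȳ = (P₁·3.000 + P₂·4.500)/(P₁+P₂) = 3.553 m.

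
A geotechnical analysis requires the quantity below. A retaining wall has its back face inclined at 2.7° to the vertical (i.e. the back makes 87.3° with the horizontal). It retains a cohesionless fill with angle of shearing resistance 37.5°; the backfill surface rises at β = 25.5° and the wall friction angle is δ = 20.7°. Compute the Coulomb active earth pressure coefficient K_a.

K_a = sin²(α+φ) / [sin²α · sin(α−δ) · (1 + √{sin(φ+δ)sin(φ−β) / (sin(α−δ)sin(α+β))})²].
With α = 87.3°, φ = 37.5°, δ = 20.7°, β = 25.5°: K_a = 0.3469.

0.347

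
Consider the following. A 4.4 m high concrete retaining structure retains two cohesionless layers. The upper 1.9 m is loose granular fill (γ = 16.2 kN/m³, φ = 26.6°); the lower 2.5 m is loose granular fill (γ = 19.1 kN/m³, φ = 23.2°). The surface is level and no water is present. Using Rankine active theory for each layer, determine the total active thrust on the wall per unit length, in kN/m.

K_a1 = tan²(45°−26.6°/2) = 0.3814; K_a2 = tan²(45°−23.2°/2) = 0.4348.
Layer 1: σ at base = K_a1 γ₁ h₁ = 11.74 kPa; P₁ = ½×11.74×1.9 = 11.15.
Layer 2: σ_v at top = γ₁h₁ = 30.78; σ_h top = K_a2×30.78 = 13.38; σ_h base = K_a2×(30.78+19.1×2.5) = 34.14.
P₂ = ½(13.38+34.14)×2.5 = 59.41. Total P_a = 11.15+59.41 = 70.56 kN/m.

70.6 kN/m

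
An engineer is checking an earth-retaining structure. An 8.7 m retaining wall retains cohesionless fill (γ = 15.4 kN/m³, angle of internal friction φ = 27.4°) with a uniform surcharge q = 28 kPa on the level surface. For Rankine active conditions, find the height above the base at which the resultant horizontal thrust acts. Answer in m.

K_a = 0.3697.
Triangular part P₁ = ½K_aγH² = 215.5 at H/3 = 2.900 m; rectangular part P₂ = K_a q H = 90.05 at H/2 = 4.350 m.
ȳ = (P₁·2.900 + P₂·4.350)/(P₁+P₂) = 3.327 m.

3.33 m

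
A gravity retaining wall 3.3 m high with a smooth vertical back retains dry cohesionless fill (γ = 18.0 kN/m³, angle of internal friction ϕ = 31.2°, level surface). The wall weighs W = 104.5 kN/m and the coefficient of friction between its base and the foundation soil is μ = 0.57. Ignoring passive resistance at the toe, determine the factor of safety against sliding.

K_a = tan²(45° − 31.2°/2) = 0.3175.
P_a = ½K_aγH² = 0.5×0.3175×18.0×3.3² = 31.12 kN/m, acting at H/3 = 1.100 m above the base.
FS_sliding = μW / P_a = 0.57×104.5 / 31.12 = 1.914.

1.91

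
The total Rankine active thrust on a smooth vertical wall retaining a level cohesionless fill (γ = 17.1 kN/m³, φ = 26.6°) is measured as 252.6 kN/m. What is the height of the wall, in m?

8.80 m

K_a = 0.3814. P_a = ½ K_a γ H² ⇒ H = √(2P_a/(K_a γ)).
H = √(2×252.6/(0.3814×17.1)) = 8.801 m.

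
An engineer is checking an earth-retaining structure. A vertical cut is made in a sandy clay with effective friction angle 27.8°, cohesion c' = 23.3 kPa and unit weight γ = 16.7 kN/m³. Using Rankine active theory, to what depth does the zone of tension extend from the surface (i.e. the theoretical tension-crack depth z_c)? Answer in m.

4.63 m

K_a = tan²(45° − 27.8°/2) = 0.3639; √K_a = 0.6032.
The active pressure is zero where K_a γ z = 2c√K_a, so z_c = 2c/(γ√K_a) = 2×23.3/(16.7×0.6032) = 4.626 m.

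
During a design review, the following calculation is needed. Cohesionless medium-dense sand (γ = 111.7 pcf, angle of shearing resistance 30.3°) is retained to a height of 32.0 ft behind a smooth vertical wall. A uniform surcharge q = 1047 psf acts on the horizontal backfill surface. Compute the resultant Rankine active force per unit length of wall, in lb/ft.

29900 lb/ft

K_a = tan²(45° − φ/2) = 0.3293.
Soil triangle: ½ K_a γ H² = 0.5×0.3293×111.7×32.0² = 18830 lb/ft.
Surcharge rectangle: K_a q H = 0.3293×1047×32.0 = 11030 lb/ft.
Total = 18830 + 11030 = 29870 lb/ft.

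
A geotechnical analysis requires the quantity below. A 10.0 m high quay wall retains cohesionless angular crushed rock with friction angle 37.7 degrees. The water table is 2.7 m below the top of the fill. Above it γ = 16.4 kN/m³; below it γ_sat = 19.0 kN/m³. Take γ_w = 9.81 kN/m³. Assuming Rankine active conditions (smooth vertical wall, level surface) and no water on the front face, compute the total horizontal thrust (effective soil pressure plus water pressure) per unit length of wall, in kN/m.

413 kN/m

K_a = tan²(45° − φ/2) = 0.2411.
γ' = 19.0 − 9.81 = 9.190 kN/m³. Depth below WT = 7.3 m.
σ'_h at WT = K_a γ d_w = 10.67 kPa; at base = 10.67 + K_a γ' × 7.3 = 26.85 kPa.
P₁ (0–2.7 m) = ½×10.67×2.7 = 14.41. P₂ (2.7–10.0 m) = ½(10.67+26.85)×7.3 = 136.9.
P_w = ½ γ_w h₂² = 0.5×9.81×7.3² = 261.4. Total = 14.41+136.9+261.4 = 412.7 kN/m.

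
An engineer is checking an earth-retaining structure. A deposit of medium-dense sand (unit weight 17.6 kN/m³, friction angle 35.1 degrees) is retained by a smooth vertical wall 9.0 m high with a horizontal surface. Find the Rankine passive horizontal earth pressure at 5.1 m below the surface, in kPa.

K_p = (1 + sin φ)/(1 − sin φ) = 3.706.
σ_h = K_p γ z = 3.706 × 17.6 × 5.1 = 332.6 kPa.

333 kPa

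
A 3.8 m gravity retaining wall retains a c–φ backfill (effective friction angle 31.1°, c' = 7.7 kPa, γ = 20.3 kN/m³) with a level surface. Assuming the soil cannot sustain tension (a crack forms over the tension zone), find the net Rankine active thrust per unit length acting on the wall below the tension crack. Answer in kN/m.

K_a = 0.3188; √K_a = 0.5646.
Tension-crack depth z_c = 2c/(γ√K_a) = 2×7.7/(20.3×0.5646) = 1.344 m.
σ_a at base = K_a γ H − 2c√K_a = 0.3188×20.3×3.8 − 2×7.7×0.5646 = 15.90 kPa.
P_a = ½ × 15.90 × (H − z_c) = 0.5×15.90×2.456 = 19.52 kN/m.

19.5 kN/m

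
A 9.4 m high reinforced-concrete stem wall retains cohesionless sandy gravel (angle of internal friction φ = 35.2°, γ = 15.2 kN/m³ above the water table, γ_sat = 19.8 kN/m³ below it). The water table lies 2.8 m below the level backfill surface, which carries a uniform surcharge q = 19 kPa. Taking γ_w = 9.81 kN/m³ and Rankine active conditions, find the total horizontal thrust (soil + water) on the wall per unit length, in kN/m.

412 kN/m

K_a = tan²(45° − φ/2) = 0.2687.
γ' = 19.8 − 9.81 = 9.990 kN/m³. h₂ = H − d_w = 6.6 m.
σ'_h: at surface K_a·q = 5.105; at WT K_a(q+γd_w) = 16.54; at base K_a(q+γd_w+γ'h₂) = 34.26 kPa.
P₁ = ½(5.105+16.54)×2.8 = 30.30; P₂ = ½(16.54+34.26)×6.6 = 167.6; P_w = ½γ_w h₂² = 213.7.
Total = 30.30+167.6+213.7 = 411.6 kN/m.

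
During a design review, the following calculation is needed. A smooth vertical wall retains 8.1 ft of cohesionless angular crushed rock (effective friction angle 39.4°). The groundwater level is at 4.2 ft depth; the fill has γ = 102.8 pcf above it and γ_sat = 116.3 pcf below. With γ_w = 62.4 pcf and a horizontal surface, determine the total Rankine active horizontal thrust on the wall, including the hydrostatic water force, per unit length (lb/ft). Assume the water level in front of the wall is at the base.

K_a = tan²(45° − φ/2) = 0.2234.
γ' = 116.3 − 62.4 = 53.90 pcf. Depth below WT = 3.9 ft.
σ'_h at WT = K_a γ d_w = 96.47 psf; at base = 96.47 + K_a γ' × 3.9 = 143.4 psf.
P₁ (0–4.2 ft) = ½×96.47×4.2 = 202.6. P₂ (4.2–8.1 ft) = ½(96.47+143.4)×3.9 = 467.8.
P_w = ½ γ_w h₂² = 0.5×62.4×3.9² = 474.6. Total = 202.6+467.8+474.6 = 1145 lb/ft.

1140 lb/ft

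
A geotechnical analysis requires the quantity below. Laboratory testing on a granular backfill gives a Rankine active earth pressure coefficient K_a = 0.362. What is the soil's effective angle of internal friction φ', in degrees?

27.9°

K_a = tan²(45° − φ/2) ⇒ 45° − φ/2 = arctan(√0.362) = 31.03°.
φ = 2(45° − 31.03°) = 27.93°.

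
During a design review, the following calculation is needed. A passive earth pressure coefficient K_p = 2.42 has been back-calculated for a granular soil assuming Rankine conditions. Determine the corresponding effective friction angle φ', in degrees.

K_p = (1+sin φ)/(1−sin φ) ⇒ sin φ = (K_p − 1)/(K_p + 1) = 0.4152.
φ = arcsin(0.4152) = 24.53°.

24.5°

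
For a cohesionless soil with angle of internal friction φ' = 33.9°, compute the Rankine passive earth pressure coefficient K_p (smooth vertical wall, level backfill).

K_p = (1 + sin φ)/(1 − sin φ) = tan²(45° + 33.9°/2) = 3.522.

3.52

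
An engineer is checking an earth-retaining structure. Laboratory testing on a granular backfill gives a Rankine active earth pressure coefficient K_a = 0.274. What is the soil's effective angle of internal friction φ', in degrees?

34.7°

K_a = tan²(45° − φ/2) ⇒ 45° − φ/2 = arctan(√0.274) = 27.63°.
φ = 2(45° − 27.63°) = 34.74°.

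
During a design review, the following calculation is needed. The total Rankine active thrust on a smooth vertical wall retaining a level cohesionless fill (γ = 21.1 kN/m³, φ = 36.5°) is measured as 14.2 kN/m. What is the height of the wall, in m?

2.30 m

K_a = 0.2541. P_a = ½ K_a γ H² ⇒ H = √(2P_a/(K_a γ)).
H = √(2×14.2/(0.2541×21.1)) = 2.302 m.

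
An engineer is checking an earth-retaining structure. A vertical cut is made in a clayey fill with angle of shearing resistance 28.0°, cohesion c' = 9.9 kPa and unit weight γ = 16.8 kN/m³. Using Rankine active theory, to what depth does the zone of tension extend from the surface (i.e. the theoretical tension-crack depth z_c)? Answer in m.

K_a = tan²(45° − 28.0°/2) = 0.3610; √K_a = 0.6009.
The active pressure is zero where K_a γ z = 2c√K_a, so z_c = 2c/(γ√K_a) = 2×9.9/(16.8×0.6009) = 1.961 m.

1.96 m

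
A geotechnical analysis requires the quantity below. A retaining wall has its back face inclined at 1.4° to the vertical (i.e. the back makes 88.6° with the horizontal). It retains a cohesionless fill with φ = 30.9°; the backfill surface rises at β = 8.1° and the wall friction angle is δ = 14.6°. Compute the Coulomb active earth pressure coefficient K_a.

0.333

K_a = sin²(α+φ) / [sin²α · sin(α−δ) · (1 + √{sin(φ+δ)sin(φ−β) / (sin(α−δ)sin(α+β))})²].
With α = 88.6°, φ = 30.9°, δ = 14.6°, β = 8.1°: K_a = 0.3333.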